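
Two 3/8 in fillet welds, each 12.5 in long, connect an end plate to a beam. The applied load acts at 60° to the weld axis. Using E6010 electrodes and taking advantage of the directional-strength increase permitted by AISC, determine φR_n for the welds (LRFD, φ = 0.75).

E60XX → F_EXX = 60 ksi.
t_e = 0.707 × 0.375 = 0.2651 in; A_we = 0.2651 × 25 = 6.628 in².
Directional factor: 1.0 + 0.5 sin^1.5(60°) = 1.403.
F_nw = 0.6 × 60 × 1.403 = 50.51 ksi.
φR_n = 0.75 × 50.51 × 6.628 = 251.1 kip.

φR_n ≈ 251 kip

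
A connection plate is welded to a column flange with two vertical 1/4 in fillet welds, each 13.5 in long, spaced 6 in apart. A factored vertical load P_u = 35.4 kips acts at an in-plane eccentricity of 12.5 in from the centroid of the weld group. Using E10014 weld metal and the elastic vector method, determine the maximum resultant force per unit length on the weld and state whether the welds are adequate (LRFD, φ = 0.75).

E100XX → F_EXX = 100 ksi.
Total weld length L_w = 27 in. Treat welds as unit-width lines.
Polar moment about centroid: J = 2[d³/12 + d(b/2)²] = 2[13.5³/12 + 13.5×3²] = 653.1 in³.
Direct shear f_v = P/L_w = 35.4 / 27 = 1.311 kip/in (vertical).
Torsion M = P·e = 35.4 × 12.5 = 442.5 kip·in.
Critical point at (x, y) = (3, 6.75) from centroid. f_tx = M·y/J = 4.574 kip/in; f_ty = M·x/J = 2.033 kip/in.
Resultant f_max = √[f_tx² + (f_v + f_ty)²] = √[4.574² + (1.311 + 2.033)²] = 5.666 kip/in.
Capacity per unit length: φr_n = 0.75 × 0.6 × 100 × (0.707 × 0.25) = 7.954 kip/in.
5.666 ≤ 7.954 → adequate.

f_max ≈ 5.67 kip/in; adequate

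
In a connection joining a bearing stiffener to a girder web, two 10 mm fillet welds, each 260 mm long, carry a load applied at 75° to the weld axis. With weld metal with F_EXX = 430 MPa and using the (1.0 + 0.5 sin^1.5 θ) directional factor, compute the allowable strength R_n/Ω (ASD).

t_e = 0.707 × 10 = 7.07 mm; A_we = 7.07 × 520 = 3676 mm².
Directional factor: 1.0 + 0.5 sin^1.5(75°) = 1.475.
F_nw = 0.6 × 430 × 1.475 = 380.5 MPa.
R_n/Ω = (380.5 × 3676) / 2.0 × 10⁻³ = 699.4 kN.

R_n/Ω ≈ 699 kN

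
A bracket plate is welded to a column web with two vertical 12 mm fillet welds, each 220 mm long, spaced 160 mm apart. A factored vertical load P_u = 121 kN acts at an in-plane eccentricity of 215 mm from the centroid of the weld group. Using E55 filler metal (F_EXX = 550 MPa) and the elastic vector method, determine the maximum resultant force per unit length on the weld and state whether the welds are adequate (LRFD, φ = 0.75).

Total weld length L_w = 440 mm. Treat welds as unit-width lines.
Polar moment about centroid: J = 2[d³/12 + d(b/2)²] = 2[220³/12 + 220×80²] = 4591000 mm³.
Direct shear f_v = P/L_w = 121×10³ / 440 = 275 N/mm (vertical).
Torsion M = P·e = 121×10³ × 215 = 26015000 N·mm.
Critical point at (x, y) = (80, 110) from centroid. f_tx = M·y/J = 623.4 N/mm; f_ty = M·x/J = 453.4 N/mm.
Resultant f_max = √[f_tx² + (f_v + f_ty)²] = √[623.4² + (275 + 453.4)²] = 958.7 N/mm.
Capacity per unit length: φr_n = 0.75 × 0.6 × 550 × (0.707 × 12) = 2100 N/mm.
958.7 ≤ 2100 → adequate.

f_max ≈ 959 N/mm; adequate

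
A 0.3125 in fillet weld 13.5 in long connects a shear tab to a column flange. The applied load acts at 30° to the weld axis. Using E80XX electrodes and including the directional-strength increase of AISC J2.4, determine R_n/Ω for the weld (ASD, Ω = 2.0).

E80XX → F_EXX = 80 ksi.
t_e = 0.707 × 0.3125 = 0.2209 in; A_we = 0.2209 × 13.5 = 2.983 in².
Directional factor: 1.0 + 0.5 sin^1.5(30°) = 1.177.
F_nw = 0.6 × 80 × 1.177 = 56.49 ksi.
R_n/Ω = (56.49 × 2.983) / 2.0 = 84.24 kips.

R_n/Ω ≈ 84.2 kips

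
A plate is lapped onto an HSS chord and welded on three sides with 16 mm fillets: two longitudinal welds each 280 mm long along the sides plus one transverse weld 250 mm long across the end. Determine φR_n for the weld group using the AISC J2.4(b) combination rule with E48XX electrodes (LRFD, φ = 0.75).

E48XX → F_EXX = 480 MPa.
t_e = 0.707 × 16 = 11.31 mm.
R_nwl = 0.6 × 480 × 11.31 × 560 × 10⁻³ = 1824 kN (longitudinal, 2 welds).
R_nwt = 0.6 × 480 × 11.31 × 250 × 10⁻³ = 814.5 kN (transverse, base value).
(i) R_nwl + R_nwt = 2639 kN; (ii) 0.85 R_nwl + 1.5 R_nwt = 2772 kN.
R_n = max = 2772 kN [governs: (ii)]; φR_n = 2079 kN.

φR_n ≈ 2080 kN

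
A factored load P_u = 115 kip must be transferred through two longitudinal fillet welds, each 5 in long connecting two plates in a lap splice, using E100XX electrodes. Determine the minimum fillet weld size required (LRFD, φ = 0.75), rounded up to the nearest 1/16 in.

w = 3/8 in

E100XX → F_EXX = 100 ksi.
Total weld length L = 10 in.
Required throat t_e = P_u / (φ × 0.6 F_EXX × L) = 115 / (0.75 × 0.6 × 100 × 10) = 0.2556 in.
Required leg w = t_e / 0.707 = 0.3615 in → use 3/8 in.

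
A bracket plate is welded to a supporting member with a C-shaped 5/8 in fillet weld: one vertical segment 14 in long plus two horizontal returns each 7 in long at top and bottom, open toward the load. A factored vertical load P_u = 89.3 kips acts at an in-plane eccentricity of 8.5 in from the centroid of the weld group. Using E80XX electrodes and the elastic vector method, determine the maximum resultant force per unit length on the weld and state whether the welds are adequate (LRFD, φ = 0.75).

f_max ≈ 8.58 kip/in; adequate

E80XX → F_EXX = 80 ksi.
Total weld length L_w = 28 in. Treat welds as unit-width lines.
Centroid: x̄ = 2×7×3.5 / 28 = 1.75 in from the vertical weld.
Polar moment about centroid: J = I_x + I_y = [14³/12 + 2×7×7²] + [14×1.75² + 2(7³/12 + 7×1.75²)] = 1058 in³.
Direct shear f_v = P/L_w = 89.3 / 28 = 3.189 kip/in (vertical).
Torsion M = P·e = 89.3 × 8.5 = 759.05 kip·in.
Critical point at (x, y) = (5.25, 7) from centroid. f_tx = M·y/J = 5.024 kip/in; f_ty = M·x/J = 3.768 kip/in.
Resultant f_max = √[f_tx² + (f_v + f_ty)²] = √[5.024² + (3.189 + 3.768)²] = 8.582 kip/in.
Capacity per unit length: φr_n = 0.75 × 0.6 × 80 × (0.707 × 0.625) = 15.91 kip/in.
8.582 ≤ 15.91 → adequate.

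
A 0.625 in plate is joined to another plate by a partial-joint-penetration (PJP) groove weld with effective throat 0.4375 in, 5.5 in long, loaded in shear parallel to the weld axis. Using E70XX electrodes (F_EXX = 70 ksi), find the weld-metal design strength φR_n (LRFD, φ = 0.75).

Effective throat (given) t_e = 0.4375 in.
A_we = 0.4375 × 5.5 = 2.406 in².
F_nw = 0.6 F_EXX = 42 ksi.
φR_n = 0.75 × 42 × 2.406 = 75.8 kips.

φR_n ≈ 75.8 kips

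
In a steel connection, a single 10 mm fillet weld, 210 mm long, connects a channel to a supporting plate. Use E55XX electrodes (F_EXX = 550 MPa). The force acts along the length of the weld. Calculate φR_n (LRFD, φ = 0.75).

φR_n ≈ 367 kN

Effective throat t_e = 0.707 × 10 = 7.07 mm.
Total length L = 210 mm; A_we = 7.07 × 210 = 1485 mm².
F_nw = 0.6 F_EXX = 0.6 × 550 = 330 MPa.
φR_n = 0.75 × 330 × 1485 × 10⁻³ = 367.5 kN.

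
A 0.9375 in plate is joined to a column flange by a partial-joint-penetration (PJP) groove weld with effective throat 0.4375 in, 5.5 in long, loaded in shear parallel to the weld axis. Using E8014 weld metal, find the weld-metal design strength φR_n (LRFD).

φR_n ≈ 86.6 kips

E80XX → F_EXX = 80 ksi.
Effective throat (given) t_e = 0.4375 in.
A_we = 0.4375 × 5.5 = 2.406 in².
F_nw = 0.6 F_EXX = 48 ksi.
φR_n = 0.75 × 48 × 2.406 = 86.62 kips.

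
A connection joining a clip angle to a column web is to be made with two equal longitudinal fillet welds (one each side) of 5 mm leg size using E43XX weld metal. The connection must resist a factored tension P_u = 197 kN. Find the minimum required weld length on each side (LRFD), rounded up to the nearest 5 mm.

E43XX → F_EXX = 430 MPa.
Throat t_e = 0.707 × 5 = 3.535 mm.
φr_n = 0.75 × 0.6 × 430 × 3.535 × 10⁻³ = 0.684 kN/mm.
L_req = P_u / φr_n = 197 / 0.684 = 288 mm total.
Per side: 288 / 2 = 144 mm.
Round up → use L = 145 mm on each side.

L = 145 mm on each side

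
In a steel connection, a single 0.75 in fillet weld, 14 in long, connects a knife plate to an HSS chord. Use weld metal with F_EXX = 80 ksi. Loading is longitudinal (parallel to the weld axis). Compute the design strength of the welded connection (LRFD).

Effective throat t_e = 0.707 × 0.75 = 0.5302 in.
Total length L = 14 in; A_we = 0.5302 × 14 = 7.423 in².
F_nw = 0.6 F_EXX = 0.6 × 80 = 48 ksi.
φR_n = 0.75 × 48 × 7.423 = 267.2 kips.

φR_n ≈ 267 kips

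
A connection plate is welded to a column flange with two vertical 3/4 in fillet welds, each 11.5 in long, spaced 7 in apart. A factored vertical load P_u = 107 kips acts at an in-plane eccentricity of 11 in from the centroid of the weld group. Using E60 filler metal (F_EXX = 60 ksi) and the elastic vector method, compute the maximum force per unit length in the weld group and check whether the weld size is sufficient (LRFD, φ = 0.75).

Total weld length L_w = 23 in. Treat welds as unit-width lines.
Polar moment about centroid: J = 2[d³/12 + d(b/2)²] = 2[11.5³/12 + 11.5×3.5²] = 535.2 in³.
Direct shear f_v = P/L_w = 107 / 23 = 4.652 kip/in (vertical).
Torsion M = P·e = 107 × 11 = 1177 kip·in.
Critical point at (x, y) = (3.5, 5.75) from centroid. f_tx = M·y/J = 12.64 kip/in; f_ty = M·x/J = 7.697 kip/in.
Resultant f_max = √[f_tx² + (f_v + f_ty)²] = √[12.64² + (4.652 + 7.697)²] = 17.67 kip/in.
Capacity per unit length: φr_n = 0.75 × 0.6 × 60 × (0.707 × 0.75) = 14.32 kip/in.
17.67 > 14.32 → NOT adequate.

f_max ≈ 17.7 kip/in; NOT adequate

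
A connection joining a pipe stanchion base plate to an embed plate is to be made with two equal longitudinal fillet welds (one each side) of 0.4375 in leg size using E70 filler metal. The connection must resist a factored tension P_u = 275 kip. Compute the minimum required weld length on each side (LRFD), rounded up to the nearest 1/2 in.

L = 14.5 in on each side

E70XX → F_EXX = 70 ksi.
Throat t_e = 0.707 × 0.4375 = 0.3093 in.
φr_n = 0.75 × 0.6 × 70 × 0.3093 = 9.743 kip/in.
L_req = P_u / φr_n = 275 / 9.743 = 28.22 in total.
Per side: 28.22 / 2 = 14.11 in.
Round up → use L = 14.5 in on each side.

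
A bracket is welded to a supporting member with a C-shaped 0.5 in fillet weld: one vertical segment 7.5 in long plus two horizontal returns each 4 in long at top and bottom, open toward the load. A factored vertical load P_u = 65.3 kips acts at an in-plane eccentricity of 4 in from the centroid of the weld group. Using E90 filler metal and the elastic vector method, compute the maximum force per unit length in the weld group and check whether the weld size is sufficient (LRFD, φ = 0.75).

f_max ≈ 10.3 kip/in; adequate

E90XX → F_EXX = 90 ksi.
Total weld length L_w = 15.5 in. Treat welds as unit-width lines.
Centroid: x̄ = 2×4×2 / 15.5 = 1.032 in from the vertical weld.
Polar moment about centroid: J = I_x + I_y = [7.5³/12 + 2×4×3.75²] + [7.5×1.032² + 2(4³/12 + 4×0.9677²)] = 173.8 in³.
Direct shear f_v = P/L_w = 65.3 / 15.5 = 4.213 kip/in (vertical).
Torsion M = P·e = 65.3 × 4 = 261.2 kip·in.
Critical point at (x, y) = (2.968, 3.75) from centroid. f_tx = M·y/J = 5.636 kip/in; f_ty = M·x/J = 4.46 kip/in.
Resultant f_max = √[f_tx² + (f_v + f_ty)²] = √[5.636² + (4.213 + 4.46)²] = 10.34 kip/in.
Capacity per unit length: φr_n = 0.75 × 0.6 × 90 × (0.707 × 0.5) = 14.32 kip/in.
10.34 ≤ 14.32 → adequate.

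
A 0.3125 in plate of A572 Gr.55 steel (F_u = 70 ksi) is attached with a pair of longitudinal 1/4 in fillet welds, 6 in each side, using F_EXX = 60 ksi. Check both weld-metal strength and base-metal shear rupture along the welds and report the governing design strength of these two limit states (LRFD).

t_e = 0.707 × 0.25 = 0.1767 in; L = 12 in.
Weld metal: φR_n = 0.75 × 0.6 × 60 × 0.1767 × 12 = 57.27 kips.
Base metal (shear rupture): φR_n = 0.75 × 0.6 × 70 × 0.3125 × 12 = 118.1 kips.
Governing: weld metal.

φR_n ≈ 57.3 kips (weld metal governs)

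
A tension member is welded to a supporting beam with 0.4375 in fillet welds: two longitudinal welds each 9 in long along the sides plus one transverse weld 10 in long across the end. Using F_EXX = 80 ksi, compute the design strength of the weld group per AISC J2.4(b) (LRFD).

φR_n ≈ 337 kips

t_e = 0.707 × 0.4375 = 0.3093 in.
R_nwl = 0.6 × 80 × 0.3093 × 18 = 267.2 kips (longitudinal, 2 welds).
R_nwt = 0.6 × 80 × 0.3093 × 10 = 148.5 kips (transverse, base value).
(i) R_nwl + R_nwt = 415.7 kips; (ii) 0.85 R_nwl + 1.5 R_nwt = 449.9 kips.
R_n = max = 449.9 kips [governs: (ii)]; φR_n = 337.4 kips.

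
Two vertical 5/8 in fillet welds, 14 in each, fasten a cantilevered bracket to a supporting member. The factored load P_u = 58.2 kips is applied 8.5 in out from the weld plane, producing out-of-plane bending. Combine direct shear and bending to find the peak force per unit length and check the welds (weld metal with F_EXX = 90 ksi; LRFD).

f_max ≈ 7.85 kip/in; adequate

L_w = 2 × 14 = 28 in; section modulus (unit throat) S = 2 × L²/6 = 65.33 in².
Direct shear f_v = P/L_w = 58.2/28 = 2.079 kip/in.
Moment M = P × e = 58.2 × 8.5 = 494.7 kip·in; bending f_b = M/S = 7.572 kip/in.
f_max = √(f_v² + f_b²) = √(2.079² + 7.572²) = 7.852 kip/in.
φr_n = 0.75 × 0.6 × 90 × (0.707 × 0.625) = 17.9 kip/in → adequate.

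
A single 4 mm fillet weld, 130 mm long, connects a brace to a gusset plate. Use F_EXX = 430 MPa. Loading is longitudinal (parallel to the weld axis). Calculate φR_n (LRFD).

φR_n ≈ 71.1 kN

Effective throat t_e = 0.707 × 4 = 2.828 mm.
Total length L = 130 mm; A_we = 2.828 × 130 = 367.6 mm².
F_nw = 0.6 F_EXX = 0.6 × 430 = 258 MPa.
φR_n = 0.75 × 258 × 367.6 × 10⁻³ = 71.14 kN.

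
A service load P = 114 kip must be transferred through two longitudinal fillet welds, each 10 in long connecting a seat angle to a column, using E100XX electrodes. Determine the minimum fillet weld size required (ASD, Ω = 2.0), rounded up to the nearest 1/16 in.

w = 5/16 in

E100XX → F_EXX = 100 ksi.
Total weld length L = 20 in.
Required throat t_e = P × Ω / (0.6 F_EXX × L) = 114 × 2.0 / (0.6 × 100 × 20) = 0.19 in.
Required leg w = t_e / 0.707 = 0.2687 in → use 5/16 in.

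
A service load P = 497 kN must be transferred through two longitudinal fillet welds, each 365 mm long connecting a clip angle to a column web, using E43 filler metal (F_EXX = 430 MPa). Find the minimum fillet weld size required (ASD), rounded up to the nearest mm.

w = 8 mm

Total weld length L = 730 mm.
Required throat t_e = P × Ω / (0.6 F_EXX × L) = 497 × 2.0 / (0.6 × 430 × 730 × 10⁻³) = 5.278 mm.
Required leg w = t_e / 0.707 = 7.465 mm → use 8 mm.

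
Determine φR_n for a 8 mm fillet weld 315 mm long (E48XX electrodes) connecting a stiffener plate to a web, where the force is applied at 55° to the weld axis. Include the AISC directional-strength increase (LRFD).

φR_n ≈ 527 kN

E48XX → F_EXX = 480 MPa.
t_e = 0.707 × 8 = 5.656 mm; A_we = 5.656 × 315 = 1782 mm².
Directional factor: 1.0 + 0.5 sin^1.5(55°) = 1.371.
F_nw = 0.6 × 480 × 1.371 = 394.8 MPa.
φR_n = 0.75 × 394.8 × 1782 × 10⁻³ = 527.5 kN.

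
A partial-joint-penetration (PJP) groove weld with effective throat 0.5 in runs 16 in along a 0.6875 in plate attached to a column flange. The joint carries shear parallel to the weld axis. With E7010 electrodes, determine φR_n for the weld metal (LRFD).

E70XX → F_EXX = 70 ksi.
Effective throat (given) t_e = 0.5 in.
A_we = 0.5 × 16 = 8 in².
F_nw = 0.6 F_EXX = 42 ksi.
φR_n = 0.75 × 42 × 8 = 252 kips.

φR_n ≈ 252 kips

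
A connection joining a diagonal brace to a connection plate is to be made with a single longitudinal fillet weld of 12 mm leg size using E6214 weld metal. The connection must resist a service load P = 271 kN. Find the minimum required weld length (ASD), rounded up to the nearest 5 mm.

E62XX → F_EXX = 620 MPa.
Throat t_e = 0.707 × 12 = 8.484 mm.
r_n/Ω = (0.6 × 620 × 8.484) / 2.0 = 1578 N/mm = 1.578 kN/mm.
L_req = P / (r_n/Ω) = 271 / 1.578 = 171.7 mm total.
Round up → use L = 175 mm.

L = 175 mm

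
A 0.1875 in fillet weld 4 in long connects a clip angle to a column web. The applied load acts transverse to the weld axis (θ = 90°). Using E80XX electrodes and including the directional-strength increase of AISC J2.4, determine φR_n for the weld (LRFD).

E80XX → F_EXX = 80 ksi.
t_e = 0.707 × 0.1875 = 0.1326 in; A_we = 0.1326 × 4 = 0.5302 in².
Directional factor: 1.0 + 0.5 sin^1.5(90°) = 1.5.
F_nw = 0.6 × 80 × 1.5 = 72 ksi.
φR_n = 0.75 × 72 × 0.5302 = 28.63 kip.

φR_n ≈ 28.6 kip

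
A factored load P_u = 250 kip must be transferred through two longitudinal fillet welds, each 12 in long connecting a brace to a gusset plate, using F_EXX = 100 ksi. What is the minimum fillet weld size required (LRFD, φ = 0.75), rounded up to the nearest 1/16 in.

Total weld length L = 24 in.
Required throat t_e = P_u / (φ × 0.6 F_EXX × L) = 250 / (0.75 × 0.6 × 100 × 24) = 0.2315 in.
Required leg w = t_e / 0.707 = 0.3274 in → use 3/8 in.

w = 3/8 in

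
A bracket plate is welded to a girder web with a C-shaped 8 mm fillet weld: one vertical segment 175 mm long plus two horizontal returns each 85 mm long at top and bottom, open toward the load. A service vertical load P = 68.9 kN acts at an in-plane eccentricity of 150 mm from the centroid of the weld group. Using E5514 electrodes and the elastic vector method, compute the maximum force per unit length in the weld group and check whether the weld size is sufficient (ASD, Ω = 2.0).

E55XX → F_EXX = 550 MPa.
Total weld length L_w = 345 mm. Treat welds as unit-width lines.
Centroid: x̄ = 2×85×42.5 / 345 = 20.94 mm from the vertical weld.
Polar moment about centroid: J = I_x + I_y = [175³/12 + 2×85×87.5²] + [175×20.94² + 2(85³/12 + 85×21.56²)] = 2006000 mm³.
Direct shear f_v = P/L_w = 68.9×10³ / 345 = 199.7 N/mm (vertical).
Torsion M = P·e = 68.9×10³ × 150 = 10335000 N·mm.
Critical point at (x, y) = (64.06, 87.5) from centroid. f_tx = M·y/J = 450.7 N/mm; f_ty = M·x/J = 330 N/mm.
Resultant f_max = √[f_tx² + (f_v + f_ty)²] = √[450.7² + (199.7 + 330)²] = 695.5 N/mm.
Capacity per unit length: r_n/Ω = (1/2.0) × 0.6 × 550 × (0.707 × 8) = 933.2 N/mm.
695.5 ≤ 933.2 → adequate.

f_max ≈ 696 N/mm; adequate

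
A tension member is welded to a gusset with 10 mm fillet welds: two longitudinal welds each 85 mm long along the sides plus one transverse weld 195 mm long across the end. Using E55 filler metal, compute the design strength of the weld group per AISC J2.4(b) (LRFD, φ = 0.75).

φR_n ≈ 765 kN

E55XX → F_EXX = 550 MPa.
t_e = 0.707 × 10 = 7.07 mm.
R_nwl = 0.6 × 550 × 7.07 × 170 × 10⁻³ = 396.6 kN (longitudinal, 2 welds).
R_nwt = 0.6 × 550 × 7.07 × 195 × 10⁻³ = 455 kN (transverse, base value).
(i) R_nwl + R_nwt = 851.6 kN; (ii) 0.85 R_nwl + 1.5 R_nwt = 1020 kN.
R_n = max = 1020 kN [governs: (ii)]; φR_n = 764.7 kN.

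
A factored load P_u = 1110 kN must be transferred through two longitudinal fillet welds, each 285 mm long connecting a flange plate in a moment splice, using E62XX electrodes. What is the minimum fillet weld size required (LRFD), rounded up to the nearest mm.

w = 10 mm

E62XX → F_EXX = 620 MPa.
Total weld length L = 570 mm.
Required throat t_e = P_u / (φ × 0.6 F_EXX × L) = 1110 / (0.75 × 0.6 × 620 × 570 × 10⁻³) = 6.98 mm.
Required leg w = t_e / 0.707 = 9.872 mm → use 10 mm.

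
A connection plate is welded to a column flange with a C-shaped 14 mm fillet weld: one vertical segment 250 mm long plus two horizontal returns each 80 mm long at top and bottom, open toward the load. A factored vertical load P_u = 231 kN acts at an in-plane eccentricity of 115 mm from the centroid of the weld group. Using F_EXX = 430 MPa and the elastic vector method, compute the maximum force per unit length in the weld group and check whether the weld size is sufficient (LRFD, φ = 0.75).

Total weld length L_w = 410 mm. Treat welds as unit-width lines.
Centroid: x̄ = 2×80×40 / 410 = 15.61 mm from the vertical weld.
Polar moment about centroid: J = I_x + I_y = [250³/12 + 2×80×125²] + [250×15.61² + 2(80³/12 + 80×24.39²)] = 4044000 mm³.
Direct shear f_v = P/L_w = 231×10³ / 410 = 563.4 N/mm (vertical).
Torsion M = P·e = 231×10³ × 115 = 26565000 N·mm.
Critical point at (x, y) = (64.39, 125) from centroid. f_tx = M·y/J = 821.2 N/mm; f_ty = M·x/J = 423 N/mm.
Resultant f_max = √[f_tx² + (f_v + f_ty)²] = √[821.2² + (563.4 + 423)²] = 1284 N/mm.
Capacity per unit length: φr_n = 0.75 × 0.6 × 430 × (0.707 × 14) = 1915 N/mm.
1284 ≤ 1915 → adequate.

f_max ≈ 1280 N/mm; adequate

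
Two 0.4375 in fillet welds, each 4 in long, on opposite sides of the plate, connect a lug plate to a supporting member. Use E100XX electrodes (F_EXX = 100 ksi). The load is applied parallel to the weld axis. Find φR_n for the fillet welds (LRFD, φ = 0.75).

φR_n ≈ 111 kips

Effective throat t_e = 0.707 × 0.4375 = 0.3093 in.
Total length L = 8 in; A_we = 0.3093 × 8 = 2.474 in².
F_nw = 0.6 F_EXX = 0.6 × 100 = 60 ksi.
φR_n = 0.75 × 60 × 2.474 = 111.4 kips.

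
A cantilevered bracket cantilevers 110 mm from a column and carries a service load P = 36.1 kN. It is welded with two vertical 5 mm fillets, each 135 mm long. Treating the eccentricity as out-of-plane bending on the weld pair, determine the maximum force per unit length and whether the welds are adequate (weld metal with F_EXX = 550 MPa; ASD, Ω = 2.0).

f_max ≈ 667 N/mm; NOT adequate

L_w = 2 × 135 = 270 mm; section modulus (unit throat) S = 2 × L²/6 = 6075 mm².
Direct shear f_v = P/L_w = 36.1×10³/270 = 133.7 N/mm.
Moment M = P × e = 36.1×10³ × 110 = 3971000 N·mm; bending f_b = M/S = 653.7 N/mm.
f_max = √(f_v² + f_b²) = √(133.7² + 653.7²) = 667.2 N/mm.
r_n/Ω = (1/2.0) × 0.6 × 550 × (0.707 × 5) = 583.3 N/mm → NOT adequate.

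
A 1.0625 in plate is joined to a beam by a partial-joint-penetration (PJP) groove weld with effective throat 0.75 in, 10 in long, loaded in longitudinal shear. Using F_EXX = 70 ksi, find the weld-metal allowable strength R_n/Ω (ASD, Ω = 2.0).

Effective throat (given) t_e = 0.75 in.
A_we = 0.75 × 10 = 7.5 in².
F_nw = 0.6 F_EXX = 42 ksi.
R_n/Ω = (42 × 7.5) / 2.0 = 157.5 kip.

R_n/Ω ≈ 158 kip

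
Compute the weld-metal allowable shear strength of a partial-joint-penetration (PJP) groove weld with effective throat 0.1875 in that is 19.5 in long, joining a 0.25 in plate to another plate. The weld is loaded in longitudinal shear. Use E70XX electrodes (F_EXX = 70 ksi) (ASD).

R_n/Ω ≈ 76.8 kip

Effective throat (given) t_e = 0.1875 in.
A_we = 0.1875 × 19.5 = 3.656 in².
F_nw = 0.6 F_EXX = 42 ksi.
R_n/Ω = (42 × 3.656) / 2.0 = 76.78 kip.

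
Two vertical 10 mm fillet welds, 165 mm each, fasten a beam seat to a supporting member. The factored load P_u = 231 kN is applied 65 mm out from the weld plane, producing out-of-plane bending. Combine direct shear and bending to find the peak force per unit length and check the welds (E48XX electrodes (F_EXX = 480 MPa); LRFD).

f_max ≈ 1800 N/mm; NOT adequate

L_w = 2 × 165 = 330 mm; section modulus (unit throat) S = 2 × L²/6 = 9075 mm².
Direct shear f_v = P/L_w = 231×10³/330 = 700 N/mm.
Moment M = P × e = 231×10³ × 65 = 15015000 N·mm; bending f_b = M/S = 1655 N/mm.
f_max = √(f_v² + f_b²) = √(700² + 1655²) = 1797 N/mm.
φr_n = 0.75 × 0.6 × 480 × (0.707 × 10) = 1527 N/mm → NOT adequate.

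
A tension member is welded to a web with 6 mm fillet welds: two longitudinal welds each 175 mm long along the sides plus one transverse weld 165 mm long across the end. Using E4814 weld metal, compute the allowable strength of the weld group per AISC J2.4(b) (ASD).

E48XX → F_EXX = 480 MPa.
t_e = 0.707 × 6 = 4.242 mm.
R_nwl = 0.6 × 480 × 4.242 × 350 × 10⁻³ = 427.6 kN (longitudinal, 2 welds).
R_nwt = 0.6 × 480 × 4.242 × 165 × 10⁻³ = 201.6 kN (transverse, base value).
(i) R_nwl + R_nwt = 629.2 kN; (ii) 0.85 R_nwl + 1.5 R_nwt = 665.8 kN.
R_n = max = 665.8 kN [governs: (ii)]; R_n/Ω = 332.9 kN.

R_n/Ω ≈ 333 kN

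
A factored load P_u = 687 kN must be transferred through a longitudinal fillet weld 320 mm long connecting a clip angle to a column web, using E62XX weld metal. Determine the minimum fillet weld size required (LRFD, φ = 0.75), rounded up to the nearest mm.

E62XX → F_EXX = 620 MPa.
Total weld length L = 320 mm.
Required throat t_e = P_u / (φ × 0.6 F_EXX × L) = 687 / (0.75 × 0.6 × 620 × 320 × 10⁻³) = 7.695 mm.
Required leg w = t_e / 0.707 = 10.88 mm → use 11 mm.

w = 11 mm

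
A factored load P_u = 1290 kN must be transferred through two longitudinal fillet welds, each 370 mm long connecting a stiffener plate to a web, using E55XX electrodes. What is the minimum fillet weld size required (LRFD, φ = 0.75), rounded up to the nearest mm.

E55XX → F_EXX = 550 MPa.
Total weld length L = 740 mm.
Required throat t_e = P_u / (φ × 0.6 F_EXX × L) = 1290 / (0.75 × 0.6 × 550 × 740 × 10⁻³) = 7.043 mm.
Required leg w = t_e / 0.707 = 9.962 mm → use 10 mm.

w = 10 mm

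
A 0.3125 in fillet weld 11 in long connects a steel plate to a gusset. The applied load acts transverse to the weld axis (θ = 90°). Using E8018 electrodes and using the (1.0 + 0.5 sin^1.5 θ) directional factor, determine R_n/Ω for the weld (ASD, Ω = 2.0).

R_n/Ω ≈ 87.5 kips

E80XX → F_EXX = 80 ksi.
t_e = 0.707 × 0.3125 = 0.2209 in; A_we = 0.2209 × 11 = 2.43 in².
Directional factor: 1.0 + 0.5 sin^1.5(90°) = 1.5.
F_nw = 0.6 × 80 × 1.5 = 72 ksi.
R_n/Ω = (72 × 2.43) / 2.0 = 87.49 kips.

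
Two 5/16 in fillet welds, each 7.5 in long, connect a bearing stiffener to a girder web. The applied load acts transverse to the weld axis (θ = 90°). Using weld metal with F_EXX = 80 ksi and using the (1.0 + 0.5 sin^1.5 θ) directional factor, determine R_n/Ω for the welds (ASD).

R_n/Ω ≈ 119 kips

t_e = 0.707 × 0.3125 = 0.2209 in; A_we = 0.2209 × 15 = 3.314 in².
Directional factor: 1.0 + 0.5 sin^1.5(90°) = 1.5.
F_nw = 0.6 × 80 × 1.5 = 72 ksi.
R_n/Ω = (72 × 3.314) / 2.0 = 119.3 kips.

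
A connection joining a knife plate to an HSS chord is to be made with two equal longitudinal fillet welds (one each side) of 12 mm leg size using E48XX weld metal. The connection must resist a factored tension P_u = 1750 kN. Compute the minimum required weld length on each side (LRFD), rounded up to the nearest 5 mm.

L = 480 mm on each side

E48XX → F_EXX = 480 MPa.
Throat t_e = 0.707 × 12 = 8.484 mm.
φr_n = 0.75 × 0.6 × 480 × 8.484 × 10⁻³ = 1.833 kN/mm.
L_req = P_u / φr_n = 1750 / 1.833 = 955 mm total.
Per side: 955 / 2 = 477.5 mm.
Round up → use L = 480 mm on each side.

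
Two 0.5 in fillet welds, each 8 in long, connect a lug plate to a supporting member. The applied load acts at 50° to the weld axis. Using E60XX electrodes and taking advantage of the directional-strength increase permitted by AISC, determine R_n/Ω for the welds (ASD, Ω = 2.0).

E60XX → F_EXX = 60 ksi.
t_e = 0.707 × 0.5 = 0.3535 in; A_we = 0.3535 × 16 = 5.656 in².
Directional factor: 1.0 + 0.5 sin^1.5(50°) = 1.335.
F_nw = 0.6 × 60 × 1.335 = 48.07 ksi.
R_n/Ω = (48.07 × 5.656) / 2.0 = 135.9 kips.

R_n/Ω ≈ 136 kips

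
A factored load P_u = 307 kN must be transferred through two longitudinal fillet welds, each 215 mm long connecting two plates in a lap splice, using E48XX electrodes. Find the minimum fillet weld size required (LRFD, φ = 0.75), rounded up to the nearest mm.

w = 5 mm

E48XX → F_EXX = 480 MPa.
Total weld length L = 430 mm.
Required throat t_e = P_u / (φ × 0.6 F_EXX × L) = 307 / (0.75 × 0.6 × 480 × 430 × 10⁻³) = 3.305 mm.
Required leg w = t_e / 0.707 = 4.675 mm → use 5 mm.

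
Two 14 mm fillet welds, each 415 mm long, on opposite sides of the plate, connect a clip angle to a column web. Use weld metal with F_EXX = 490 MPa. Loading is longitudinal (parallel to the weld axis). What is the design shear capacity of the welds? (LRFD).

Effective throat t_e = 0.707 × 14 = 9.898 mm.
Total length L = 830 mm; A_we = 9.898 × 830 = 8215 mm².
F_nw = 0.6 F_EXX = 0.6 × 490 = 294 MPa.
φR_n = 0.75 × 294 × 8215 × 10⁻³ = 1811 kN.

φR_n ≈ 1810 kN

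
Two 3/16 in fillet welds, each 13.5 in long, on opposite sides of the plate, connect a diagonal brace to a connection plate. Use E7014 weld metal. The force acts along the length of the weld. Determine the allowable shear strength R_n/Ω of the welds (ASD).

E70XX → F_EXX = 70 ksi.
Effective throat t_e = 0.707 × 0.1875 = 0.1326 in.
Total length L = 27 in; A_we = 0.1326 × 27 = 3.579 in².
F_nw = 0.6 F_EXX = 0.6 × 70 = 42 ksi.
R_n = 42 × 3.579 = 150.3 kip; R_n/Ω = 150.3/2.0 = 75.16 kip.

R_n/Ω ≈ 75.2 kip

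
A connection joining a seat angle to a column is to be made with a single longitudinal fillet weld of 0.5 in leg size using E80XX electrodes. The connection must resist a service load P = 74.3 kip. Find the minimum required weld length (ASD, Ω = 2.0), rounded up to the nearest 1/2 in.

L = 9 in

E80XX → F_EXX = 80 ksi.
Throat t_e = 0.707 × 0.5 = 0.3535 in.
r_n/Ω = (0.6 × 80 × 0.3535) / 2.0 = 8.484 kip/in.
L_req = P / (r_n/Ω) = 74.3 / 8.484 = 8.758 in total.
Round up → use L = 9 in.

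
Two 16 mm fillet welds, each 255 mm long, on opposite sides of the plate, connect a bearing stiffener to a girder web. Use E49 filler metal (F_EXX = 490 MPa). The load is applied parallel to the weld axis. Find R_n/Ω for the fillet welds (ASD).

Effective throat t_e = 0.707 × 16 = 11.31 mm.
Total length L = 510 mm; A_we = 11.31 × 510 = 5769 mm².
F_nw = 0.6 F_EXX = 0.6 × 490 = 294 MPa.
R_n = 294 × 5769 × 10⁻³ = 1696 kN; R_n/Ω = 1696/2.0 = 848.1 kN.

R_n/Ω ≈ 848 kN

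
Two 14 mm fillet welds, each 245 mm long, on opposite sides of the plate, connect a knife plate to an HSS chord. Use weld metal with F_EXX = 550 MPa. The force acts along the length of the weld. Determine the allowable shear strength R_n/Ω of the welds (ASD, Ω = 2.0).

R_n/Ω ≈ 800 kN

Effective throat t_e = 0.707 × 14 = 9.898 mm.
Total length L = 490 mm; A_we = 9.898 × 490 = 4850 mm².
F_nw = 0.6 F_EXX = 0.6 × 550 = 330 MPa.
R_n = 330 × 4850 × 10⁻³ = 1601 kN; R_n/Ω = 1601/2.0 = 800.3 kN.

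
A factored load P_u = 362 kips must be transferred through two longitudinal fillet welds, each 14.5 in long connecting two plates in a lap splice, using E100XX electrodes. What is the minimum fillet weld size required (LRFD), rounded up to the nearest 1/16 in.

E100XX → F_EXX = 100 ksi.
Total weld length L = 29 in.
Required throat t_e = P_u / (φ × 0.6 F_EXX × L) = 362 / (0.75 × 0.6 × 100 × 29) = 0.2774 in.
Required leg w = t_e / 0.707 = 0.3924 in → use 7/16 in.

w = 7/16 in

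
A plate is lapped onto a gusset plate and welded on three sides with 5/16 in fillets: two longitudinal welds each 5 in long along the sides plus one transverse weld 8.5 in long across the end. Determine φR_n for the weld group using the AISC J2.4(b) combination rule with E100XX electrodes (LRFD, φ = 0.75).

φR_n ≈ 211 kips

E100XX → F_EXX = 100 ksi.
t_e = 0.707 × 0.3125 = 0.2209 in.
R_nwl = 0.6 × 100 × 0.2209 × 10 = 132.6 kips (longitudinal, 2 welds).
R_nwt = 0.6 × 100 × 0.2209 × 8.5 = 112.7 kips (transverse, base value).
(i) R_nwl + R_nwt = 245.2 kips; (ii) 0.85 R_nwl + 1.5 R_nwt = 281.7 kips.
R_n = max = 281.7 kips [governs: (ii)]; φR_n = 211.3 kips.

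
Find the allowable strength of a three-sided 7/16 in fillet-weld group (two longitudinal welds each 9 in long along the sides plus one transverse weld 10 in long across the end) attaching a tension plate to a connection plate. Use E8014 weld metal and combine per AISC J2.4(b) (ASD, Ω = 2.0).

E80XX → F_EXX = 80 ksi.
t_e = 0.707 × 0.4375 = 0.3093 in.
R_nwl = 0.6 × 80 × 0.3093 × 18 = 267.2 kips (longitudinal, 2 welds).
R_nwt = 0.6 × 80 × 0.3093 × 10 = 148.5 kips (transverse, base value).
(i) R_nwl + R_nwt = 415.7 kips; (ii) 0.85 R_nwl + 1.5 R_nwt = 449.9 kips.
R_n = max = 449.9 kips [governs: (ii)]; R_n/Ω = 224.9 kips.

R_n/Ω ≈ 225 kips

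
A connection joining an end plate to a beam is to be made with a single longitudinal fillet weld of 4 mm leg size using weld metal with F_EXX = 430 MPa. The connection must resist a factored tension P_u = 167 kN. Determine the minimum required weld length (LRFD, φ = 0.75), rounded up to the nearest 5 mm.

Throat t_e = 0.707 × 4 = 2.828 mm.
φr_n = 0.75 × 0.6 × 430 × 2.828 × 10⁻³ = 0.5472 kN/mm.
L_req = P_u / φr_n = 167 / 0.5472 = 305.2 mm total.
Round up → use L = 310 mm.

L = 310 mm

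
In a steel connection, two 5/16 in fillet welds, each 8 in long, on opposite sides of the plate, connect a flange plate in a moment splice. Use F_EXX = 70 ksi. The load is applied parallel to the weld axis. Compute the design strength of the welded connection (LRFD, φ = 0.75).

Effective throat t_e = 0.707 × 0.3125 = 0.2209 in.
Total length L = 16 in; A_we = 0.2209 × 16 = 3.535 in².
F_nw = 0.6 F_EXX = 0.6 × 70 = 42 ksi.
φR_n = 0.75 × 42 × 3.535 = 111.4 kips.

φR_n ≈ 111 kips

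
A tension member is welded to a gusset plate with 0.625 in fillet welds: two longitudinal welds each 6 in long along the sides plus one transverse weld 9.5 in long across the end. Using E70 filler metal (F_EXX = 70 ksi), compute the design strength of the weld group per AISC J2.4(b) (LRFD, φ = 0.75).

t_e = 0.707 × 0.625 = 0.4419 in.
R_nwl = 0.6 × 70 × 0.4419 × 12 = 222.7 kips (longitudinal, 2 welds).
R_nwt = 0.6 × 70 × 0.4419 × 9.5 = 176.3 kips (transverse, base value).
(i) R_nwl + R_nwt = 399 kips; (ii) 0.85 R_nwl + 1.5 R_nwt = 453.8 kips.
R_n = max = 453.8 kips [governs: (ii)]; φR_n = 340.3 kips.

φR_n ≈ 340 kips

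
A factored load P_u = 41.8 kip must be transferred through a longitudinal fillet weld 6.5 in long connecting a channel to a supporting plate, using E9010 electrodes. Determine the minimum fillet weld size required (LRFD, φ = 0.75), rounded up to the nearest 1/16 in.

w = 1/4 in

E90XX → F_EXX = 90 ksi.
Total weld length L = 6.5 in.
Required throat t_e = P_u / (φ × 0.6 F_EXX × L) = 41.8 / (0.75 × 0.6 × 90 × 6.5) = 0.1588 in.
Required leg w = t_e / 0.707 = 0.2246 in → use 1/4 in.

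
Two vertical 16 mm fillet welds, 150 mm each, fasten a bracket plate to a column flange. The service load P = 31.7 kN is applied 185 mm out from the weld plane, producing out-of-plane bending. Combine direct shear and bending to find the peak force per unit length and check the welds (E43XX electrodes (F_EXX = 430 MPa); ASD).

L_w = 2 × 150 = 300 mm; section modulus (unit throat) S = 2 × L²/6 = 7500 mm².
Direct shear f_v = P/L_w = 31.7×10³/300 = 105.7 N/mm.
Moment M = P × e = 31.7×10³ × 185 = 5864500 N·mm; bending f_b = M/S = 781.9 N/mm.
f_max = √(f_v² + f_b²) = √(105.7² + 781.9²) = 789 N/mm.
r_n/Ω = (1/2.0) × 0.6 × 430 × (0.707 × 16) = 1459 N/mm → adequate.

f_max ≈ 789 N/mm; adequate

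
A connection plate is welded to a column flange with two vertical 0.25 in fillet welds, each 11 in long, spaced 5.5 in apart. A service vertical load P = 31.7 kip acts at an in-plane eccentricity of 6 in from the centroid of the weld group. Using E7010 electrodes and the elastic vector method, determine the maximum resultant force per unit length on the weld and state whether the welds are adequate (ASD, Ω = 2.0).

E70XX → F_EXX = 70 ksi.
Total weld length L_w = 22 in. Treat welds as unit-width lines.
Polar moment about centroid: J = 2[d³/12 + d(b/2)²] = 2[11³/12 + 11×2.75²] = 388.2 in³.
Direct shear f_v = P/L_w = 31.7 / 22 = 1.441 kip/in (vertical).
Torsion M = P·e = 31.7 × 6 = 190.2 kip·in.
Critical point at (x, y) = (2.75, 5.5) from centroid. f_tx = M·y/J = 2.695 kip/in; f_ty = M·x/J = 1.347 kip/in.
Resultant f_max = √[f_tx² + (f_v + f_ty)²] = √[2.695² + (1.441 + 1.347)²] = 3.878 kip/in.
Capacity per unit length: r_n/Ω = (1/2.0) × 0.6 × 70 × (0.707 × 0.25) = 3.712 kip/in.
3.878 > 3.712 → NOT adequate.

f_max ≈ 3.88 kip/in; NOT adequate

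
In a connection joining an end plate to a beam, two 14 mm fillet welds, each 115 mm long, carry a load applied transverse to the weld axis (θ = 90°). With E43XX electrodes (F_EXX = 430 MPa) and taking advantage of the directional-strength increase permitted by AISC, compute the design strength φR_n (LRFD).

φR_n ≈ 661 kN

t_e = 0.707 × 14 = 9.898 mm; A_we = 9.898 × 230 = 2277 mm².
Directional factor: 1.0 + 0.5 sin^1.5(90°) = 1.5.
F_nw = 0.6 × 430 × 1.5 = 387 MPa.
φR_n = 0.75 × 387 × 2277 × 10⁻³ = 660.8 kN.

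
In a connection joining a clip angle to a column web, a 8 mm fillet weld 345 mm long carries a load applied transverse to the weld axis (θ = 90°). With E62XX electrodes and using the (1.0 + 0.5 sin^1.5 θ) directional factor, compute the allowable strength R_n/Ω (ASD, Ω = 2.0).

R_n/Ω ≈ 544 kN

E62XX → F_EXX = 620 MPa.
t_e = 0.707 × 8 = 5.656 mm; A_we = 5.656 × 345 = 1951 mm².
Directional factor: 1.0 + 0.5 sin^1.5(90°) = 1.5.
F_nw = 0.6 × 620 × 1.5 = 558 MPa.
R_n/Ω = (558 × 1951) / 2.0 × 10⁻³ = 544.4 kN.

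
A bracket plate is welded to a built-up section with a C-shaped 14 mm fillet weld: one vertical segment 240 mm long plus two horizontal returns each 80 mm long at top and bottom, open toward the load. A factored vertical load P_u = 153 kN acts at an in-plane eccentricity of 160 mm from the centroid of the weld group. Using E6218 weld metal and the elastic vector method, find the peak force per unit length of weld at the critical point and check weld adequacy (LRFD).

f_max ≈ 1130 N/mm; adequate

E62XX → F_EXX = 620 MPa.
Total weld length L_w = 400 mm. Treat welds as unit-width lines.
Centroid: x̄ = 2×80×40 / 400 = 16 mm from the vertical weld.
Polar moment about centroid: J = I_x + I_y = [240³/12 + 2×80×120²] + [240×16² + 2(80³/12 + 80×24²)] = 3695000 mm³.
Direct shear f_v = P/L_w = 153×10³ / 400 = 382.5 N/mm (vertical).
Torsion M = P·e = 153×10³ × 160 = 24480000 N·mm.
Critical point at (x, y) = (64, 120) from centroid. f_tx = M·y/J = 795 N/mm; f_ty = M·x/J = 424 N/mm.
Resultant f_max = √[f_tx² + (f_v + f_ty)²] = √[795² + (382.5 + 424)²] = 1132 N/mm.
Capacity per unit length: φr_n = 0.75 × 0.6 × 620 × (0.707 × 14) = 2762 N/mm.
1132 ≤ 2762 → adequate.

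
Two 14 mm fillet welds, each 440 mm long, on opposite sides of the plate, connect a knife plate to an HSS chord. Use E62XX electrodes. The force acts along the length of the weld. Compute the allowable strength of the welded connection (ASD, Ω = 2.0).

E62XX → F_EXX = 620 MPa.
Effective throat t_e = 0.707 × 14 = 9.898 mm.
Total length L = 880 mm; A_we = 9.898 × 880 = 8710 mm².
F_nw = 0.6 F_EXX = 0.6 × 620 = 372 MPa.
R_n = 372 × 8710 × 10⁻³ = 3240 kN; R_n/Ω = 3240/2.0 = 1620 kN.

R_n/Ω ≈ 1620 kN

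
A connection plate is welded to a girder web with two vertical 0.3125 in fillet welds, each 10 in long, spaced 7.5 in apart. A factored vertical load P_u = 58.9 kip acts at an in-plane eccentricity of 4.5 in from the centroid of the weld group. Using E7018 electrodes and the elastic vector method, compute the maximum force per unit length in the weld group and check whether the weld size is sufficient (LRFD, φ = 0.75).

E70XX → F_EXX = 70 ksi.
Total weld length L_w = 20 in. Treat welds as unit-width lines.
Polar moment about centroid: J = 2[d³/12 + d(b/2)²] = 2[10³/12 + 10×3.75²] = 447.9 in³.
Direct shear f_v = P/L_w = 58.9 / 20 = 2.945 kip/in (vertical).
Torsion M = P·e = 58.9 × 4.5 = 265.05 kip·in.
Critical point at (x, y) = (3.75, 5) from centroid. f_tx = M·y/J = 2.959 kip/in; f_ty = M·x/J = 2.219 kip/in.
Resultant f_max = √[f_tx² + (f_v + f_ty)²] = √[2.959² + (2.945 + 2.219)²] = 5.952 kip/in.
Capacity per unit length: φr_n = 0.75 × 0.6 × 70 × (0.707 × 0.3125) = 6.96 kip/in.
5.952 ≤ 6.96 → adequate.

f_max ≈ 5.95 kip/in; adequate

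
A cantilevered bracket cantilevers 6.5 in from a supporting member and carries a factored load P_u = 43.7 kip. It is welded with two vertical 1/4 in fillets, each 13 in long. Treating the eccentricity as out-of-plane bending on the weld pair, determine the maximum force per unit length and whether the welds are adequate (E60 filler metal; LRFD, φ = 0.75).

f_max ≈ 5.32 kip/in; NOT adequate

E60XX → F_EXX = 60 ksi.
L_w = 2 × 13 = 26 in; section modulus (unit throat) S = 2 × L²/6 = 56.33 in².
Direct shear f_v = P/L_w = 43.7/26 = 1.681 kip/in.
Moment M = P × e = 43.7 × 6.5 = 284.05 kip·in; bending f_b = M/S = 5.042 kip/in.
f_max = √(f_v² + f_b²) = √(1.681² + 5.042²) = 5.315 kip/in.
φr_n = 0.75 × 0.6 × 60 × (0.707 × 0.25) = 4.772 kip/in → NOT adequate.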